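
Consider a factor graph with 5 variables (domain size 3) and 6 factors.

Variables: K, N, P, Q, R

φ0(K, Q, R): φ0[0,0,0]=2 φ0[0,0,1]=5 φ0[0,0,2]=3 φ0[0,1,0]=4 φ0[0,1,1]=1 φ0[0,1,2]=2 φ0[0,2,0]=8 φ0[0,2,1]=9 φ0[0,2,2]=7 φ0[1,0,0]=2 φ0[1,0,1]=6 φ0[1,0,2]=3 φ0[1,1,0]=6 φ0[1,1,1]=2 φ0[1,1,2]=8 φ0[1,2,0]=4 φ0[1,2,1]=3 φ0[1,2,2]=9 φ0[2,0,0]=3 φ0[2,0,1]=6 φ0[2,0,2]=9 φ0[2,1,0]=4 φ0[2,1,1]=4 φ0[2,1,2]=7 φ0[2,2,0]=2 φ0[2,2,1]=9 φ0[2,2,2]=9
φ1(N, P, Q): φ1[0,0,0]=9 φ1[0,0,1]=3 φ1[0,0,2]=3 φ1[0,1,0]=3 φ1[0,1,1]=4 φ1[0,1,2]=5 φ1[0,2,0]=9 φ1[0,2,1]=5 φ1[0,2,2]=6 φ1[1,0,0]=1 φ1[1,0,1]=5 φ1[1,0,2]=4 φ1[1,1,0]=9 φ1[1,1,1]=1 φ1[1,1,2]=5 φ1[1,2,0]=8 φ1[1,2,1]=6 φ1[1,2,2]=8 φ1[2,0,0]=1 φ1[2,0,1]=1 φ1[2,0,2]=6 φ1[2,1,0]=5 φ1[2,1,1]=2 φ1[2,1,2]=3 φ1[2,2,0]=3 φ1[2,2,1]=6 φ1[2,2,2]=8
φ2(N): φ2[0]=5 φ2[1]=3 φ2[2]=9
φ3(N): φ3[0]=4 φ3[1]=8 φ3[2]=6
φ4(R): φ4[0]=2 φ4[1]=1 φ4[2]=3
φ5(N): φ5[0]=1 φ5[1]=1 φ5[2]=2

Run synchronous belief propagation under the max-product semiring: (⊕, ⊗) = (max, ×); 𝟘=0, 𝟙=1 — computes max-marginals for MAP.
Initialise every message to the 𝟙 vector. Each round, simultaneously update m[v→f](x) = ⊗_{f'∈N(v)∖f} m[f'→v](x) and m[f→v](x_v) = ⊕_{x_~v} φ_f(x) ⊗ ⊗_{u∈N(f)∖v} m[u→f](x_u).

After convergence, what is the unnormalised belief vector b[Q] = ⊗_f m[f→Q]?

b[Q] = [14580, 15552, 23328]

init: all messages = 𝟙 over 3 values
r1 m[φ0→K] = [9, 9, 9]
r1 m[φ0→Q] = [9, 8, 9]
r1 m[φ0→R] = [8, 9, 9]
r1 m[φ1→N] = [9, 9, 8]
r1 m[φ1→P] = [9, 9, 9]
r1 m[φ1→Q] = [9, 6, 8]
r1 m[φ2→N] = [5, 3, 9]
r1 m[φ3→N] = [4, 8, 6]
r1 m[φ4→R] = [2, 1, 3]
r1 m[φ5→N] = [1, 1, 2]
r1 m[K→φ0] = [1, 1, 1]
r1 m[N→φ1] = [1, 1, 1]
r1 m[N→φ2] = [1, 1, 1]
r1 m[N→φ3] = [1, 1, 1]
r1 m[N→φ5] = [1, 1, 1]
r1 m[P→φ1] = [1, 1, 1]
r1 m[Q→φ0] = [1, 1, 1]
r1 m[Q→φ1] = [1, 1, 1]
r1 m[R→φ0] = [1, 1, 1]
r1 m[R→φ4] = [1, 1, 1]
r2 m[φ0→K] = [9, 9, 9]
r2 m[φ0→Q] = [9, 8, 9]
r2 m[φ0→R] = [8, 9, 9]
r2 m[φ1→N] = [9, 9, 8]
r2 m[φ1→P] = [9, 9, 9]
r2 m[φ1→Q] = [9, 6, 8]
r2 m[φ2→N] = [5, 3, 9]
r2 m[φ3→N] = [4, 8, 6]
r2 m[φ4→R] = [2, 1, 3]
r2 m[φ5→N] = [1, 1, 2]
r2 m[K→φ0] = [1, 1, 1]
r2 m[N→φ1] = [20, 24, 108]
r2 m[N→φ2] = [36, 72, 96]
r2 m[N→φ3] = [45, 27, 144]
r2 m[N→φ5] = [180, 216, 432]
r2 m[P→φ1] = [1, 1, 1]
r2 m[Q→φ0] = [9, 6, 8]
r2 m[Q→φ1] = [9, 8, 9]
r2 m[R→φ0] = [2, 1, 3]
r2 m[R→φ4] = [8, 9, 9]
r3 m[φ0→K] = [168, 216, 243]
r3 m[φ0→Q] = [27, 24, 27]
r3 m[φ0→R] = [64, 72, 81]
r3 m[φ1→N] = [81, 81, 72]
r3 m[φ1→P] = [5832, 4860, 7776]
r3 m[φ1→Q] = [540, 648, 864]
r3 m[φ2→N] = [5, 3, 9]
r3 m[φ3→N] = [4, 8, 6]
r3 m[φ4→R] = [2, 1, 3]
r3 m[φ5→N] = [1, 1, 2]
r3 m[K→φ0] = [1, 1, 1]
r3 m[N→φ1] = [20, 24, 108]
r3 m[N→φ2] = [36, 72, 96]
r3 m[N→φ3] = [45, 27, 144]
r3 m[N→φ5] = [180, 216, 432]
r3 m[P→φ1] = [1, 1, 1]
r3 m[Q→φ0] = [9, 6, 8]
r3 m[Q→φ1] = [9, 8, 9]
r3 m[R→φ0] = [2, 1, 3]
r3 m[R→φ4] = [8, 9, 9]
r4 m[φ0→K] = [168, 216, 243]
r4 m[φ0→Q] = [27, 24, 27]
r4 m[φ0→R] = [64, 72, 81]
r4 m[φ1→N] = [81, 81, 72]
r4 m[φ1→P] = [5832, 4860, 7776]
r4 m[φ1→Q] = [540, 648, 864]
r4 m[φ2→N] = [5, 3, 9]
r4 m[φ3→N] = [4, 8, 6]
r4 m[φ4→R] = [2, 1, 3]
r4 m[φ5→N] = [1, 1, 2]
r4 m[K→φ0] = [1, 1, 1]
r4 m[N→φ1] = [20, 24, 108]
r4 m[N→φ2] = [324, 648, 864]
r4 m[N→φ3] = [405, 243, 1296]
r4 m[N→φ5] = [1620, 1944, 3888]
r4 m[P→φ1] = [1, 1, 1]
r4 m[Q→φ0] = [540, 648, 864]
r4 m[Q→φ1] = [27, 24, 27]
r4 m[R→φ0] = [2, 1, 3]
r4 m[R→φ4] = [64, 72, 81]
r5 m[φ0→K] = [18144, 23328, 23328]
r5 m[φ0→Q] = [27, 24, 27]
r5 m[φ0→R] = [6912, 7776, 7776]
r5 m[φ1→N] = [243, 243, 216]
r5 m[φ1→P] = [17496, 14580, 23328]
r5 m[φ1→Q] = [540, 648, 864]
r5 m[φ2→N] = [5, 3, 9]
r5 m[φ3→N] = [4, 8, 6]
r5 m[φ4→R] = [2, 1, 3]
r5 m[φ5→N] = [1, 1, 2]
r5 m[K→φ0] = [1, 1, 1]
r5 m[N→φ1] = [20, 24, 108]
r5 m[N→φ2] = [324, 648, 864]
r5 m[N→φ3] = [405, 243, 1296]
r5 m[N→φ5] = [1620, 1944, 3888]
r5 m[P→φ1] = [1, 1, 1]
r5 m[Q→φ0] = [540, 648, 864]
r5 m[Q→φ1] = [27, 24, 27]
r5 m[R→φ0] = [2, 1, 3]
r5 m[R→φ4] = [64, 72, 81]
r6 m[φ0→K] = [18144, 23328, 23328]
r6 m[φ0→Q] = [27, 24, 27]
r6 m[φ0→R] = [6912, 7776, 7776]
r6 m[φ1→N] = [243, 243, 216]
r6 m[φ1→P] = [17496, 14580, 23328]
r6 m[φ1→Q] = [540, 648, 864]
r6 m[φ2→N] = [5, 3, 9]
r6 m[φ3→N] = [4, 8, 6]
r6 m[φ4→R] = [2, 1, 3]
r6 m[φ5→N] = [1, 1, 2]
r6 m[K→φ0] = [1, 1, 1]
r6 m[N→φ1] = [20, 24, 108]
r6 m[N→φ2] = [972, 1944, 2592]
r6 m[N→φ3] = [1215, 729, 3888]
r6 m[N→φ5] = [4860, 5832, 11664]
r6 m[P→φ1] = [1, 1, 1]
r6 m[Q→φ0] = [540, 648, 864]
r6 m[Q→φ1] = [27, 24, 27]
r6 m[R→φ0] = [2, 1, 3]
r6 m[R→φ4] = [6912, 7776, 7776]
r7 m[φ0→K] = [18144, 23328, 23328]
r7 m[φ0→Q] = [27, 24, 27]
r7 m[φ0→R] = [6912, 7776, 7776]
r7 m[φ1→N] = [243, 243, 216]
r7 m[φ1→P] = [17496, 14580, 23328]
r7 m[φ1→Q] = [540, 648, 864]
r7 m[φ2→N] = [5, 3, 9]
r7 m[φ3→N] = [4, 8, 6]
r7 m[φ4→R] = [2, 1, 3]
r7 m[φ5→N] = [1, 1, 2]
r7 m[K→φ0] = [1, 1, 1]
r7 m[N→φ1] = [20, 24, 108]
r7 m[N→φ2] = [972, 1944, 2592]
r7 m[N→φ3] = [1215, 729, 3888]
r7 m[N→φ5] = [4860, 5832, 11664]
r7 m[P→φ1] = [1, 1, 1]
r7 m[Q→φ0] = [540, 648, 864]
r7 m[Q→φ1] = [27, 24, 27]
r7 m[R→φ0] = [2, 1, 3]
r7 m[R→φ4] = [6912, 7776, 7776]
fixed point reached at round 7
b[Q] = ⊗ incoming = [14580, 15552, 23328]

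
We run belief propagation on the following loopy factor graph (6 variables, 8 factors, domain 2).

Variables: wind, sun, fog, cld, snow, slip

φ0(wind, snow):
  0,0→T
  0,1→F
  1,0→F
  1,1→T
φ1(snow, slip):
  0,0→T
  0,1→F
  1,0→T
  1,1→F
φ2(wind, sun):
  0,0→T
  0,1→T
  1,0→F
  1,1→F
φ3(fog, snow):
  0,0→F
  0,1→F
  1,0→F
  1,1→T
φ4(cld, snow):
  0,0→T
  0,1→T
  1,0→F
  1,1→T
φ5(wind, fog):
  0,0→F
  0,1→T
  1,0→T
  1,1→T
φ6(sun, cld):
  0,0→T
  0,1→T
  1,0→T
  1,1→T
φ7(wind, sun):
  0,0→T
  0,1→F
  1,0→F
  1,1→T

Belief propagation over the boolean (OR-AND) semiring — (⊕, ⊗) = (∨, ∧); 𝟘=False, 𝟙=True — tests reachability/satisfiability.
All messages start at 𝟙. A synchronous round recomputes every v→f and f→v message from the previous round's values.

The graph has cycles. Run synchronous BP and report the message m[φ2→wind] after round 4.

message @ round 4 = [T, F]

init: all messages = 𝟙 over 2 values
r1 m[φ0→wind] = [T, T]
r1 m[φ0→snow] = [T, T]
r1 m[φ1→snow] = [T, T]
r1 m[φ1→slip] = [T, F]
r1 m[φ2→wind] = [T, F]
r1 m[φ2→sun] = [T, T]
r1 m[φ3→fog] = [F, T]
r1 m[φ3→snow] = [F, T]
r1 m[φ4→cld] = [T, T]
r1 m[φ4→snow] = [T, T]
r1 m[φ5→wind] = [T, T]
r1 m[φ5→fog] = [T, T]
r1 m[φ6→sun] = [T, T]
r1 m[φ6→cld] = [T, T]
r1 m[φ7→wind] = [T, T]
r1 m[φ7→sun] = [T, T]
r1 m[wind→φ0] = [T, T]
r1 m[wind→φ2] = [T, T]
r1 m[wind→φ5] = [T, T]
r1 m[wind→φ7] = [T, T]
r1 m[sun→φ2] = [T, T]
r1 m[sun→φ6] = [T, T]
r1 m[sun→φ7] = [T, T]
r1 m[fog→φ3] = [T, T]
r1 m[fog→φ5] = [T, T]
r1 m[cld→φ4] = [T, T]
r1 m[cld→φ6] = [T, T]
r1 m[snow→φ0] = [T, T]
r1 m[snow→φ1] = [T, T]
r1 m[snow→φ3] = [T, T]
r1 m[snow→φ4] = [T, T]
r1 m[slip→φ1] = [T, T]
r2 m[φ0→wind] = [T, T]
r2 m[φ0→snow] = [T, T]
r2 m[φ1→snow] = [T, T]
r2 m[φ1→slip] = [T, F]
r2 m[φ2→wind] = [T, F]
r2 m[φ2→sun] = [T, T]
r2 m[φ3→fog] = [F, T]
r2 m[φ3→snow] = [F, T]
r2 m[φ4→cld] = [T, T]
r2 m[φ4→snow] = [T, T]
r2 m[φ5→wind] = [T, T]
r2 m[φ5→fog] = [T, T]
r2 m[φ6→sun] = [T, T]
r2 m[φ6→cld] = [T, T]
r2 m[φ7→wind] = [T, T]
r2 m[φ7→sun] = [T, T]
r2 m[wind→φ0] = [T, F]
r2 m[wind→φ2] = [T, T]
r2 m[wind→φ5] = [T, F]
r2 m[wind→φ7] = [T, F]
r2 m[sun→φ2] = [T, T]
r2 m[sun→φ6] = [T, T]
r2 m[sun→φ7] = [T, T]
r2 m[fog→φ3] = [T, T]
r2 m[fog→φ5] = [F, T]
r2 m[cld→φ4] = [T, T]
r2 m[cld→φ6] = [T, T]
r2 m[snow→φ0] = [F, T]
r2 m[snow→φ1] = [F, T]
r2 m[snow→φ3] = [T, T]
r2 m[snow→φ4] = [F, T]
r2 m[slip→φ1] = [T, T]
r3 m[φ0→wind] = [F, T]
r3 m[φ0→snow] = [T, F]
r3 m[φ1→snow] = [T, T]
r3 m[φ1→slip] = [T, F]
r3 m[φ2→wind] = [T, F]
r3 m[φ2→sun] = [T, T]
r3 m[φ3→fog] = [F, T]
r3 m[φ3→snow] = [F, T]
r3 m[φ4→cld] = [T, T]
r3 m[φ4→snow] = [T, T]
r3 m[φ5→wind] = [T, T]
r3 m[φ5→fog] = [F, T]
r3 m[φ6→sun] = [T, T]
r3 m[φ6→cld] = [T, T]
r3 m[φ7→wind] = [T, T]
r3 m[φ7→sun] = [T, F]
r3 m[wind→φ0] = [T, F]
r3 m[wind→φ2] = [T, T]
r3 m[wind→φ5] = [T, F]
r3 m[wind→φ7] = [T, F]
r3 m[sun→φ2] = [T, T]
r3 m[sun→φ6] = [T, T]
r3 m[sun→φ7] = [T, T]
r3 m[fog→φ3] = [T, T]
r3 m[fog→φ5] = [F, T]
r3 m[cld→φ4] = [T, T]
r3 m[cld→φ6] = [T, T]
r3 m[snow→φ0] = [F, T]
r3 m[snow→φ1] = [F, T]
r3 m[snow→φ3] = [T, T]
r3 m[snow→φ4] = [F, T]
r3 m[slip→φ1] = [T, T]
r4 m[φ0→wind] = [F, T]
r4 m[φ0→snow] = [T, F]
r4 m[φ1→snow] = [T, T]
r4 m[φ1→slip] = [T, F]
r4 m[φ2→wind] = [T, F]
r4 m[φ2→sun] = [T, T]
r4 m[φ3→fog] = [F, T]
r4 m[φ3→snow] = [F, T]
r4 m[φ4→cld] = [T, T]
r4 m[φ4→snow] = [T, T]
r4 m[φ5→wind] = [T, T]
r4 m[φ5→fog] = [F, T]
r4 m[φ6→sun] = [T, T]
r4 m[φ6→cld] = [T, T]
r4 m[φ7→wind] = [T, T]
r4 m[φ7→sun] = [T, F]
r4 m[wind→φ0] = [T, F]
r4 m[wind→φ2] = [F, T]
r4 m[wind→φ5] = [F, F]
r4 m[wind→φ7] = [F, F]
r4 m[sun→φ2] = [T, F]
r4 m[sun→φ6] = [T, F]
r4 m[sun→φ7] = [T, T]
r4 m[fog→φ3] = [F, T]
r4 m[fog→φ5] = [F, T]
r4 m[cld→φ4] = [T, T]
r4 m[cld→φ6] = [T, T]
r4 m[snow→φ0] = [F, T]
r4 m[snow→φ1] = [F, F]
r4 m[snow→φ3] = [T, F]
r4 m[snow→φ4] = [F, F]
r4 m[slip→φ1] = [T, T]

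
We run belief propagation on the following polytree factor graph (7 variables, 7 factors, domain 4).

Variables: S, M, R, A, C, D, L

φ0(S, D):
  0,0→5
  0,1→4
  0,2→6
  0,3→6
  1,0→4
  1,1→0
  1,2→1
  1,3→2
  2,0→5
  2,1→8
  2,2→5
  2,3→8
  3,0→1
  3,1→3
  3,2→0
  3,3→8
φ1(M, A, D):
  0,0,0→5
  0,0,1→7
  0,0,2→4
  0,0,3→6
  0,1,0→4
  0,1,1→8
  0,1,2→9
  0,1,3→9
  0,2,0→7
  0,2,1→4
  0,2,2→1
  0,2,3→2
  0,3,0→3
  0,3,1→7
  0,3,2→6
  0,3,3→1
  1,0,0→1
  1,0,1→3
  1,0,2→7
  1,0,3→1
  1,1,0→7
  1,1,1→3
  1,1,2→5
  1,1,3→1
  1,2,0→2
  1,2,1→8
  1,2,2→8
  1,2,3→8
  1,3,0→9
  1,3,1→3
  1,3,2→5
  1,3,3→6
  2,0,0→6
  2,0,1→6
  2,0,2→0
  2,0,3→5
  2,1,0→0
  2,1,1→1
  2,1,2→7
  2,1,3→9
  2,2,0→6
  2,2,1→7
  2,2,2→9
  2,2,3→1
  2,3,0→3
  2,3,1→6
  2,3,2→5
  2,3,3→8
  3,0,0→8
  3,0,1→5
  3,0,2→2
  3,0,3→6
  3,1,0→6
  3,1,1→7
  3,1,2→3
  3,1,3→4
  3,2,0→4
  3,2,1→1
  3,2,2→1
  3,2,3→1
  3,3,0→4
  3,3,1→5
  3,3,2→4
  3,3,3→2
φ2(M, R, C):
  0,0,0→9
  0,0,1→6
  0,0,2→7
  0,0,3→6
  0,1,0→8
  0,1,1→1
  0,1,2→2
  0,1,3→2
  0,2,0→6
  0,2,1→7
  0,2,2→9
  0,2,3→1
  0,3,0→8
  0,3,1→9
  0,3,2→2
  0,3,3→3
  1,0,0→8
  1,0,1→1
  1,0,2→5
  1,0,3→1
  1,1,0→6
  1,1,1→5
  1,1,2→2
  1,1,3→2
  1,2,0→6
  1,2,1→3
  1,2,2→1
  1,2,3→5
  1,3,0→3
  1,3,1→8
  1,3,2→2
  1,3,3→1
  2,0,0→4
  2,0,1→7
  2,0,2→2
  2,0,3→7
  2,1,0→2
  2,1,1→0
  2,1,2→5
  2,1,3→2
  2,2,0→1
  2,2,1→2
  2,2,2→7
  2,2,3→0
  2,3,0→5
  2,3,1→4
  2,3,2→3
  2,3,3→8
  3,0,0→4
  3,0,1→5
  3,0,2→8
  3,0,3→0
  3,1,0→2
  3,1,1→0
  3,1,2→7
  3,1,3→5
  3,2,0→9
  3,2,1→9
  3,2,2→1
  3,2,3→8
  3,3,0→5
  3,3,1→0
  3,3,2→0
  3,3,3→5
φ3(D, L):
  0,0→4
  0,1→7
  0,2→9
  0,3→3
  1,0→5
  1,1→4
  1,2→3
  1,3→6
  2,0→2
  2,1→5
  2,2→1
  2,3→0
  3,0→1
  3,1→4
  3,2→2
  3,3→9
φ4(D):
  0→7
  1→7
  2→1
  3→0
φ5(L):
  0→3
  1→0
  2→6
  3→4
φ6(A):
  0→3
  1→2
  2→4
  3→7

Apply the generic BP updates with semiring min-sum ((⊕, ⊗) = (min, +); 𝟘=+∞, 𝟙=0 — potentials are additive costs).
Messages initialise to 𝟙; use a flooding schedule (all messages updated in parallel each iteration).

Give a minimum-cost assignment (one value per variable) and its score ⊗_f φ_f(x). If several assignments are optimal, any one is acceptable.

init: all messages = 𝟙 over 4 values
r1 m[φ0→S] = [4, 0, 5, 0]
r1 m[φ0→D] = [1, 0, 0, 2]
r1 m[φ1→M] = [1, 1, 0, 1]
r1 m[φ1→A] = [0, 0, 1, 1]
r1 m[φ1→D] = [0, 1, 0, 1]
r1 m[φ2→M] = [1, 1, 0, 0]
r1 m[φ2→R] = [0, 0, 0, 0]
r1 m[φ2→C] = [1, 0, 0, 0]
r1 m[φ3→D] = [3, 3, 0, 1]
r1 m[φ3→L] = [1, 4, 1, 0]
r1 m[φ4→D] = [7, 7, 1, 0]
r1 m[φ5→L] = [3, 0, 6, 4]
r1 m[φ6→A] = [3, 2, 4, 7]
r1 m[S→φ0] = [0, 0, 0, 0]
r1 m[M→φ1] = [0, 0, 0, 0]
r1 m[M→φ2] = [0, 0, 0, 0]
r1 m[R→φ2] = [0, 0, 0, 0]
r1 m[A→φ1] = [0, 0, 0, 0]
r1 m[A→φ6] = [0, 0, 0, 0]
r1 m[C→φ2] = [0, 0, 0, 0]
r1 m[D→φ0] = [0, 0, 0, 0]
r1 m[D→φ1] = [0, 0, 0, 0]
r1 m[D→φ3] = [0, 0, 0, 0]
r1 m[D→φ4] = [0, 0, 0, 0]
r1 m[L→φ3] = [0, 0, 0, 0]
r1 m[L→φ5] = [0, 0, 0, 0]
r2 m[φ0→S] = [4, 0, 5, 0]
r2 m[φ0→D] = [1, 0, 0, 2]
r2 m[φ1→M] = [1, 1, 0, 1]
r2 m[φ1→A] = [0, 0, 1, 1]
r2 m[φ1→D] = [0, 1, 0, 1]
r2 m[φ2→M] = [1, 1, 0, 0]
r2 m[φ2→R] = [0, 0, 0, 0]
r2 m[φ2→C] = [1, 0, 0, 0]
r2 m[φ3→D] = [3, 3, 0, 1]
r2 m[φ3→L] = [1, 4, 1, 0]
r2 m[φ4→D] = [7, 7, 1, 0]
r2 m[φ5→L] = [3, 0, 6, 4]
r2 m[φ6→A] = [3, 2, 4, 7]
r2 m[S→φ0] = [0, 0, 0, 0]
r2 m[M→φ1] = [1, 1, 0, 0]
r2 m[M→φ2] = [1, 1, 0, 1]
r2 m[R→φ2] = [0, 0, 0, 0]
r2 m[A→φ1] = [3, 2, 4, 7]
r2 m[A→φ6] = [0, 0, 1, 1]
r2 m[C→φ2] = [0, 0, 0, 0]
r2 m[D→φ0] = [10, 11, 1, 2]
r2 m[D→φ1] = [11, 10, 1, 3]
r2 m[D→φ3] = [8, 8, 1, 3]
r2 m[D→φ4] = [4, 4, 0, 4]
r2 m[L→φ3] = [3, 0, 6, 4]
r2 m[L→φ5] = [1, 4, 1, 0]
r3 m[φ0→S] = [7, 2, 6, 1]
r3 m[φ0→D] = [1, 0, 0, 2]
r3 m[φ1→M] = [6, 6, 4, 6]
r3 m[φ1→A] = [1, 4, 2, 5]
r3 m[φ1→D] = [2, 3, 3, 4]
r3 m[φ2→M] = [1, 1, 0, 0]
r3 m[φ2→R] = [1, 0, 0, 1]
r3 m[φ2→C] = [1, 0, 1, 0]
r3 m[φ3→D] = [7, 4, 4, 4]
r3 m[φ3→L] = [3, 6, 2, 1]
r3 m[φ4→D] = [7, 7, 1, 0]
r3 m[φ5→L] = [3, 0, 6, 4]
r3 m[φ6→A] = [3, 2, 4, 7]
r3 m[S→φ0] = [0, 0, 0, 0]
r3 m[M→φ1] = [1, 1, 0, 0]
r3 m[M→φ2] = [1, 1, 0, 1]
r3 m[R→φ2] = [0, 0, 0, 0]
r3 m[A→φ1] = [3, 2, 4, 7]
r3 m[A→φ6] = [0, 0, 1, 1]
r3 m[C→φ2] = [0, 0, 0, 0]
r3 m[D→φ0] = [10, 11, 1, 2]
r3 m[D→φ1] = [11, 10, 1, 3]
r3 m[D→φ3] = [8, 8, 1, 3]
r3 m[D→φ4] = [4, 4, 0, 4]
r3 m[L→φ3] = [3, 0, 6, 4]
r3 m[L→φ5] = [1, 4, 1, 0]
r4 m[φ0→S] = [7, 2, 6, 1]
r4 m[φ0→D] = [1, 0, 0, 2]
r4 m[φ1→M] = [6, 6, 4, 6]
r4 m[φ1→A] = [1, 4, 2, 5]
r4 m[φ1→D] = [2, 3, 3, 4]
r4 m[φ2→M] = [1, 1, 0, 0]
r4 m[φ2→R] = [1, 0, 0, 1]
r4 m[φ2→C] = [1, 0, 1, 0]
r4 m[φ3→D] = [7, 4, 4, 4]
r4 m[φ3→L] = [3, 6, 2, 1]
r4 m[φ4→D] = [7, 7, 1, 0]
r4 m[φ5→L] = [3, 0, 6, 4]
r4 m[φ6→A] = [3, 2, 4, 7]
r4 m[S→φ0] = [0, 0, 0, 0]
r4 m[M→φ1] = [1, 1, 0, 0]
r4 m[M→φ2] = [6, 6, 4, 6]
r4 m[R→φ2] = [0, 0, 0, 0]
r4 m[A→φ1] = [3, 2, 4, 7]
r4 m[A→φ6] = [1, 4, 2, 5]
r4 m[C→φ2] = [0, 0, 0, 0]
r4 m[D→φ0] = [16, 14, 8, 8]
r4 m[D→φ1] = [15, 11, 5, 6]
r4 m[D→φ3] = [10, 10, 4, 6]
r4 m[D→φ4] = [10, 7, 7, 10]
r4 m[L→φ3] = [3, 0, 6, 4]
r4 m[L→φ5] = [3, 6, 2, 1]
r5 m[φ0→S] = [14, 9, 13, 8]
r5 m[φ0→D] = [1, 0, 0, 2]
r5 m[φ1→M] = [10, 9, 8, 10]
r5 m[φ1→A] = [5, 8, 6, 8]
r5 m[φ1→D] = [2, 3, 3, 4]
r5 m[φ2→M] = [1, 1, 0, 0]
r5 m[φ2→R] = [6, 4, 4, 6]
r5 m[φ2→C] = [5, 4, 6, 4]
r5 m[φ3→D] = [7, 4, 4, 4]
r5 m[φ3→L] = [6, 9, 5, 4]
r5 m[φ4→D] = [7, 7, 1, 0]
r5 m[φ5→L] = [3, 0, 6, 4]
r5 m[φ6→A] = [3, 2, 4, 7]
r5 m[S→φ0] = [0, 0, 0, 0]
r5 m[M→φ1] = [1, 1, 0, 0]
r5 m[M→φ2] = [6, 6, 4, 6]
r5 m[R→φ2] = [0, 0, 0, 0]
r5 m[A→φ1] = [3, 2, 4, 7]
r5 m[A→φ6] = [1, 4, 2, 5]
r5 m[C→φ2] = [0, 0, 0, 0]
r5 m[D→φ0] = [16, 14, 8, 8]
r5 m[D→φ1] = [15, 11, 5, 6]
r5 m[D→φ3] = [10, 10, 4, 6]
r5 m[D→φ4] = [10, 7, 7, 10]
r5 m[L→φ3] = [3, 0, 6, 4]
r5 m[L→φ5] = [3, 6, 2, 1]
r6 m[φ0→S] = [14, 9, 13, 8]
r6 m[φ0→D] = [1, 0, 0, 2]
r6 m[φ1→M] = [10, 9, 8, 10]
r6 m[φ1→A] = [5, 8, 6, 8]
r6 m[φ1→D] = [2, 3, 3, 4]
r6 m[φ2→M] = [1, 1, 0, 0]
r6 m[φ2→R] = [6, 4, 4, 6]
r6 m[φ2→C] = [5, 4, 6, 4]
r6 m[φ3→D] = [7, 4, 4, 4]
r6 m[φ3→L] = [6, 9, 5, 4]
r6 m[φ4→D] = [7, 7, 1, 0]
r6 m[φ5→L] = [3, 0, 6, 4]
r6 m[φ6→A] = [3, 2, 4, 7]
r6 m[S→φ0] = [0, 0, 0, 0]
r6 m[M→φ1] = [1, 1, 0, 0]
r6 m[M→φ2] = [10, 9, 8, 10]
r6 m[R→φ2] = [0, 0, 0, 0]
r6 m[A→φ1] = [3, 2, 4, 7]
r6 m[A→φ6] = [5, 8, 6, 8]
r6 m[C→φ2] = [0, 0, 0, 0]
r6 m[D→φ0] = [16, 14, 8, 8]
r6 m[D→φ1] = [15, 11, 5, 6]
r6 m[D→φ3] = [10, 10, 4, 6]
r6 m[D→φ4] = [10, 7, 7, 10]
r6 m[L→φ3] = [3, 0, 6, 4]
r6 m[L→φ5] = [6, 9, 5, 4]
r7 m[φ0→S] = [14, 9, 13, 8]
r7 m[φ0→D] = [1, 0, 0, 2]
r7 m[φ1→M] = [10, 9, 8, 10]
r7 m[φ1→A] = [5, 8, 6, 8]
r7 m[φ1→D] = [2, 3, 3, 4]
r7 m[φ2→M] = [1, 1, 0, 0]
r7 m[φ2→R] = [10, 8, 8, 10]
r7 m[φ2→C] = [9, 8, 10, 8]
r7 m[φ3→D] = [7, 4, 4, 4]
r7 m[φ3→L] = [6, 9, 5, 4]
r7 m[φ4→D] = [7, 7, 1, 0]
r7 m[φ5→L] = [3, 0, 6, 4]
r7 m[φ6→A] = [3, 2, 4, 7]
r7 m[S→φ0] = [0, 0, 0, 0]
r7 m[M→φ1] = [1, 1, 0, 0]
r7 m[M→φ2] = [10, 9, 8, 10]
r7 m[R→φ2] = [0, 0, 0, 0]
r7 m[A→φ1] = [3, 2, 4, 7]
r7 m[A→φ6] = [5, 8, 6, 8]
r7 m[C→φ2] = [0, 0, 0, 0]
r7 m[D→φ0] = [16, 14, 8, 8]
r7 m[D→φ1] = [15, 11, 5, 6]
r7 m[D→φ3] = [10, 10, 4, 6]
r7 m[D→φ4] = [10, 7, 7, 10]
r7 m[L→φ3] = [3, 0, 6, 4]
r7 m[L→φ5] = [6, 9, 5, 4]
r8 m[φ0→S] = [14, 9, 13, 8]
r8 m[φ0→D] = [1, 0, 0, 2]
r8 m[φ1→M] = [10, 9, 8, 10]
r8 m[φ1→A] = [5, 8, 6, 8]
r8 m[φ1→D] = [2, 3, 3, 4]
r8 m[φ2→M] = [1, 1, 0, 0]
r8 m[φ2→R] = [10, 8, 8, 10]
r8 m[φ2→C] = [9, 8, 10, 8]
r8 m[φ3→D] = [7, 4, 4, 4]
r8 m[φ3→L] = [6, 9, 5, 4]
r8 m[φ4→D] = [7, 7, 1, 0]
r8 m[φ5→L] = [3, 0, 6, 4]
r8 m[φ6→A] = [3, 2, 4, 7]
r8 m[S→φ0] = [0, 0, 0, 0]
r8 m[M→φ1] = [1, 1, 0, 0]
r8 m[M→φ2] = [10, 9, 8, 10]
r8 m[R→φ2] = [0, 0, 0, 0]
r8 m[A→φ1] = [3, 2, 4, 7]
r8 m[A→φ6] = [5, 8, 6, 8]
r8 m[C→φ2] = [0, 0, 0, 0]
r8 m[D→φ0] = [16, 14, 8, 8]
r8 m[D→φ1] = [15, 11, 5, 6]
r8 m[D→φ3] = [10, 10, 4, 6]
r8 m[D→φ4] = [10, 7, 7, 10]
r8 m[L→φ3] = [3, 0, 6, 4]
r8 m[L→φ5] = [6, 9, 5, 4]
fixed point reached at round 8
traceback from S: (S=3, M=2, R=1, A=0, C=1, D=2, L=3), score=8

assignment: (S=3, M=2, R=1, A=0, C=1, D=2, L=3); score = 8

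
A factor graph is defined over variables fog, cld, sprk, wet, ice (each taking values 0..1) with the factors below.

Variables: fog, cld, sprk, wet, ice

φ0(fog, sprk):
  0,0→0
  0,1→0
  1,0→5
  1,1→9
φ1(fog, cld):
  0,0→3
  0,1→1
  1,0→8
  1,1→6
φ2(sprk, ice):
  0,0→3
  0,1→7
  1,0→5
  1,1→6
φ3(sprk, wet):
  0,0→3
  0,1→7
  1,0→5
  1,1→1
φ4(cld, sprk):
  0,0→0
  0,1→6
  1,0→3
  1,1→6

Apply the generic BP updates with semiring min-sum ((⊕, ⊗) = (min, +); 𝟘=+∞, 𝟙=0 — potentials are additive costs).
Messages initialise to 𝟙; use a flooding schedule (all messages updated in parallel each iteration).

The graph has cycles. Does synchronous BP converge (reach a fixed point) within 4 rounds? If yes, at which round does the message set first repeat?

init: all messages = 𝟙 over 2 values
r1 m[φ0→fog] = [0, 5]
r1 m[φ0→sprk] = [0, 0]
r1 m[φ1→fog] = [1, 6]
r1 m[φ1→cld] = [3, 1]
r1 m[φ2→sprk] = [3, 5]
r1 m[φ2→ice] = [3, 6]
r1 m[φ3→sprk] = [3, 1]
r1 m[φ3→wet] = [3, 1]
r1 m[φ4→cld] = [0, 3]
r1 m[φ4→sprk] = [0, 6]
r1 m[fog→φ0] = [0, 0]
r1 m[fog→φ1] = [0, 0]
r1 m[cld→φ1] = [0, 0]
r1 m[cld→φ4] = [0, 0]
r1 m[sprk→φ0] = [0, 0]
r1 m[sprk→φ2] = [0, 0]
r1 m[sprk→φ3] = [0, 0]
r1 m[sprk→φ4] = [0, 0]
r1 m[wet→φ3] = [0, 0]
r1 m[ice→φ2] = [0, 0]
r2 m[φ0→fog] = [0, 5]
r2 m[φ0→sprk] = [0, 0]
r2 m[φ1→fog] = [1, 6]
r2 m[φ1→cld] = [3, 1]
r2 m[φ2→sprk] = [3, 5]
r2 m[φ2→ice] = [3, 6]
r2 m[φ3→sprk] = [3, 1]
r2 m[φ3→wet] = [3, 1]
r2 m[φ4→cld] = [0, 3]
r2 m[φ4→sprk] = [0, 6]
r2 m[fog→φ0] = [1, 6]
r2 m[fog→φ1] = [0, 5]
r2 m[cld→φ1] = [0, 3]
r2 m[cld→φ4] = [3, 1]
r2 m[sprk→φ0] = [6, 12]
r2 m[sprk→φ2] = [3, 7]
r2 m[sprk→φ3] = [3, 11]
r2 m[sprk→φ4] = [6, 6]
r2 m[wet→φ3] = [0, 0]
r2 m[ice→φ2] = [0, 0]
r3 m[φ0→fog] = [6, 11]
r3 m[φ0→sprk] = [1, 1]
r3 m[φ1→fog] = [3, 8]
r3 m[φ1→cld] = [3, 1]
r3 m[φ2→sprk] = [3, 5]
r3 m[φ2→ice] = [6, 10]
r3 m[φ3→sprk] = [3, 1]
r3 m[φ3→wet] = [6, 10]
r3 m[φ4→cld] = [6, 9]
r3 m[φ4→sprk] = [3, 7]
r3 m[fog→φ0] = [1, 6]
r3 m[fog→φ1] = [0, 5]
r3 m[cld→φ1] = [0, 3]
r3 m[cld→φ4] = [3, 1]
r3 m[sprk→φ0] = [6, 12]
r3 m[sprk→φ2] = [3, 7]
r3 m[sprk→φ3] = [3, 11]
r3 m[sprk→φ4] = [6, 6]
r3 m[wet→φ3] = [0, 0]
r3 m[ice→φ2] = [0, 0]
r4 m[φ0→fog] = [6, 11]
r4 m[φ0→sprk] = [1, 1]
r4 m[φ1→fog] = [3, 8]
r4 m[φ1→cld] = [3, 1]
r4 m[φ2→sprk] = [3, 5]
r4 m[φ2→ice] = [6, 10]
r4 m[φ3→sprk] = [3, 1]
r4 m[φ3→wet] = [6, 10]
r4 m[φ4→cld] = [6, 9]
r4 m[φ4→sprk] = [3, 7]
r4 m[fog→φ0] = [3, 8]
r4 m[fog→φ1] = [6, 11]
r4 m[cld→φ1] = [6, 9]
r4 m[cld→φ4] = [3, 1]
r4 m[sprk→φ0] = [9, 13]
r4 m[sprk→φ2] = [7, 9]
r4 m[sprk→φ3] = [7, 13]
r4 m[sprk→φ4] = [7, 7]
r4 m[wet→φ3] = [0, 0]
r4 m[ice→φ2] = [0, 0]
no fixed point within 4 rounds

NOT CONVERGED within 4 rounds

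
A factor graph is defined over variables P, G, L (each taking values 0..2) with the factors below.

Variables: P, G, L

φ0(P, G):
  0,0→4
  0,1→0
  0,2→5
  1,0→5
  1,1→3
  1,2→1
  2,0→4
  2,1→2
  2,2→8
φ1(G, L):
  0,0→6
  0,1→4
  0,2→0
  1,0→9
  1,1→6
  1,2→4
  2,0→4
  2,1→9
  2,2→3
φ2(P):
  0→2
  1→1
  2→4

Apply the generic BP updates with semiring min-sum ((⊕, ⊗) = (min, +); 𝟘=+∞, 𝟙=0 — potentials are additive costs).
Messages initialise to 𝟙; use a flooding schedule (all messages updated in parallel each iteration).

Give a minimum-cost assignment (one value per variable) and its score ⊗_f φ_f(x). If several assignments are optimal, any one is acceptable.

assignment: (P=1, G=2, L=2); score = 5

init: all messages = 𝟙 over 3 values
r1 m[φ0→P] = [0, 1, 2]
r1 m[φ0→G] = [4, 0, 1]
r1 m[φ1→G] = [0, 4, 3]
r1 m[φ1→L] = [4, 4, 0]
r1 m[φ2→P] = [2, 1, 4]
r1 m[P→φ0] = [0, 0, 0]
r1 m[P→φ2] = [0, 0, 0]
r1 m[G→φ0] = [0, 0, 0]
r1 m[G→φ1] = [0, 0, 0]
r1 m[L→φ1] = [0, 0, 0]
r2 m[φ0→P] = [0, 1, 2]
r2 m[φ0→G] = [4, 0, 1]
r2 m[φ1→G] = [0, 4, 3]
r2 m[φ1→L] = [4, 4, 0]
r2 m[φ2→P] = [2, 1, 4]
r2 m[P→φ0] = [2, 1, 4]
r2 m[P→φ2] = [0, 1, 2]
r2 m[G→φ0] = [0, 4, 3]
r2 m[G→φ1] = [4, 0, 1]
r2 m[L→φ1] = [0, 0, 0]
r3 m[φ0→P] = [4, 4, 4]
r3 m[φ0→G] = [6, 2, 2]
r3 m[φ1→G] = [0, 4, 3]
r3 m[φ1→L] = [5, 6, 4]
r3 m[φ2→P] = [2, 1, 4]
r3 m[P→φ0] = [2, 1, 4]
r3 m[P→φ2] = [0, 1, 2]
r3 m[G→φ0] = [0, 4, 3]
r3 m[G→φ1] = [4, 0, 1]
r3 m[L→φ1] = [0, 0, 0]
r4 m[φ0→P] = [4, 4, 4]
r4 m[φ0→G] = [6, 2, 2]
r4 m[φ1→G] = [0, 4, 3]
r4 m[φ1→L] = [5, 6, 4]
r4 m[φ2→P] = [2, 1, 4]
r4 m[P→φ0] = [2, 1, 4]
r4 m[P→φ2] = [4, 4, 4]
r4 m[G→φ0] = [0, 4, 3]
r4 m[G→φ1] = [6, 2, 2]
r4 m[L→φ1] = [0, 0, 0]
r5 m[φ0→P] = [4, 4, 4]
r5 m[φ0→G] = [6, 2, 2]
r5 m[φ1→G] = [0, 4, 3]
r5 m[φ1→L] = [6, 8, 5]
r5 m[φ2→P] = [2, 1, 4]
r5 m[P→φ0] = [2, 1, 4]
r5 m[P→φ2] = [4, 4, 4]
r5 m[G→φ0] = [0, 4, 3]
r5 m[G→φ1] = [6, 2, 2]
r5 m[L→φ1] = [0, 0, 0]
r6 m[φ0→P] = [4, 4, 4]
r6 m[φ0→G] = [6, 2, 2]
r6 m[φ1→G] = [0, 4, 3]
r6 m[φ1→L] = [6, 8, 5]
r6 m[φ2→P] = [2, 1, 4]
r6 m[P→φ0] = [2, 1, 4]
r6 m[P→φ2] = [4, 4, 4]
r6 m[G→φ0] = [0, 4, 3]
r6 m[G→φ1] = [6, 2, 2]
r6 m[L→φ1] = [0, 0, 0]
fixed point reached at round 6
traceback from P: (P=1, G=2, L=2), score=5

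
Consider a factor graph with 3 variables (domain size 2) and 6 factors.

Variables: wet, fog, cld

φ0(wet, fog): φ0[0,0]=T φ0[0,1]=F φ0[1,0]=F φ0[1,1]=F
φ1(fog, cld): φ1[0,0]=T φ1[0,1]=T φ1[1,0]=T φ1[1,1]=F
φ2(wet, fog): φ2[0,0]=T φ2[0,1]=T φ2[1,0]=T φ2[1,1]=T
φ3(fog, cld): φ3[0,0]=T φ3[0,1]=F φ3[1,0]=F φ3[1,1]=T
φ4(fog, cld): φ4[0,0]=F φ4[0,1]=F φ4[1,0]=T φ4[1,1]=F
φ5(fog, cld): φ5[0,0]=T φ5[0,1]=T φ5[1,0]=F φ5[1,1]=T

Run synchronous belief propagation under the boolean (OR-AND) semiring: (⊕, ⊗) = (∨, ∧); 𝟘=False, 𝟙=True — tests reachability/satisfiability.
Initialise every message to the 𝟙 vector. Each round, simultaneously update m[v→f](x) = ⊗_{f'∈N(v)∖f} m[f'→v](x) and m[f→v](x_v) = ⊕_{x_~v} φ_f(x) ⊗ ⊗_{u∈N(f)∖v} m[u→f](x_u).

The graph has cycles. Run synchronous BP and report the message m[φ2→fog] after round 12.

message @ round 12 = [F, F]

init: all messages = 𝟙 over 2 values
r1 m[φ0→wet] = [T, F]
r1 m[φ0→fog] = [T, F]
r1 m[φ1→fog] = [T, T]
r1 m[φ1→cld] = [T, T]
r1 m[φ2→wet] = [T, T]
r1 m[φ2→fog] = [T, T]
r1 m[φ3→fog] = [T, T]
r1 m[φ3→cld] = [T, T]
r1 m[φ4→fog] = [F, T]
r1 m[φ4→cld] = [T, F]
r1 m[φ5→fog] = [T, T]
r1 m[φ5→cld] = [T, T]
r1 m[wet→φ0] = [T, T]
r1 m[wet→φ2] = [T, T]
r1 m[fog→φ0] = [T, T]
r1 m[fog→φ1] = [T, T]
r1 m[fog→φ2] = [T, T]
r1 m[fog→φ3] = [T, T]
r1 m[fog→φ4] = [T, T]
r1 m[fog→φ5] = [T, T]
r1 m[cld→φ1] = [T, T]
r1 m[cld→φ3] = [T, T]
r1 m[cld→φ4] = [T, T]
r1 m[cld→φ5] = [T, T]
r2 m[φ0→wet] = [T, F]
r2 m[φ0→fog] = [T, F]
r2 m[φ1→fog] = [T, T]
r2 m[φ1→cld] = [T, T]
r2 m[φ2→wet] = [T, T]
r2 m[φ2→fog] = [T, T]
r2 m[φ3→fog] = [T, T]
r2 m[φ3→cld] = [T, T]
r2 m[φ4→fog] = [F, T]
r2 m[φ4→cld] = [T, F]
r2 m[φ5→fog] = [T, T]
r2 m[φ5→cld] = [T, T]
r2 m[wet→φ0] = [T, T]
r2 m[wet→φ2] = [T, F]
r2 m[fog→φ0] = [F, T]
r2 m[fog→φ1] = [F, F]
r2 m[fog→φ2] = [F, F]
r2 m[fog→φ3] = [F, F]
r2 m[fog→φ4] = [T, F]
r2 m[fog→φ5] = [F, F]
r2 m[cld→φ1] = [T, F]
r2 m[cld→φ3] = [T, F]
r2 m[cld→φ4] = [T, T]
r2 m[cld→φ5] = [T, F]
r3 m[φ0→wet] = [F, F]
r3 m[φ0→fog] = [T, F]
r3 m[φ1→fog] = [T, T]
r3 m[φ1→cld] = [F, F]
r3 m[φ2→wet] = [F, F]
r3 m[φ2→fog] = [T, T]
r3 m[φ3→fog] = [T, F]
r3 m[φ3→cld] = [F, F]
r3 m[φ4→fog] = [F, T]
r3 m[φ4→cld] = [F, F]
r3 m[φ5→fog] = [T, F]
r3 m[φ5→cld] = [F, F]
r3 m[wet→φ0] = [T, T]
r3 m[wet→φ2] = [T, F]
r3 m[fog→φ0] = [F, T]
r3 m[fog→φ1] = [F, F]
r3 m[fog→φ2] = [F, F]
r3 m[fog→φ3] = [F, F]
r3 m[fog→φ4] = [T, F]
r3 m[fog→φ5] = [F, F]
r3 m[cld→φ1] = [T, F]
r3 m[cld→φ3] = [T, F]
r3 m[cld→φ4] = [T, T]
r3 m[cld→φ5] = [T, F]
r4 m[φ0→wet] = [F, F]
r4 m[φ0→fog] = [T, F]
r4 m[φ1→fog] = [T, T]
r4 m[φ1→cld] = [F, F]
r4 m[φ2→wet] = [F, F]
r4 m[φ2→fog] = [T, T]
r4 m[φ3→fog] = [T, F]
r4 m[φ3→cld] = [F, F]
r4 m[φ4→fog] = [F, T]
r4 m[φ4→cld] = [F, F]
r4 m[φ5→fog] = [T, F]
r4 m[φ5→cld] = [F, F]
r4 m[wet→φ0] = [F, F]
r4 m[wet→φ2] = [F, F]
r4 m[fog→φ0] = [F, F]
r4 m[fog→φ1] = [F, F]
r4 m[fog→φ2] = [F, F]
r4 m[fog→φ3] = [F, F]
r4 m[fog→φ4] = [T, F]
r4 m[fog→φ5] = [F, F]
r4 m[cld→φ1] = [F, F]
r4 m[cld→φ3] = [F, F]
r4 m[cld→φ4] = [F, F]
r4 m[cld→φ5] = [F, F]
r5 m[φ0→wet] = [F, F]
r5 m[φ0→fog] = [F, F]
r5 m[φ1→fog] = [F, F]
r5 m[φ1→cld] = [F, F]
r5 m[φ2→wet] = [F, F]
r5 m[φ2→fog] = [F, F]
r5 m[φ3→fog] = [F, F]
r5 m[φ3→cld] = [F, F]
r5 m[φ4→fog] = [F, F]
r5 m[φ4→cld] = [F, F]
r5 m[φ5→fog] = [F, F]
r5 m[φ5→cld] = [F, F]
r5 m[wet→φ0] = [F, F]
r5 m[wet→φ2] = [F, F]
r5 m[fog→φ0] = [F, F]
r5 m[fog→φ1] = [F, F]
r5 m[fog→φ2] = [F, F]
r5 m[fog→φ3] = [F, F]
r5 m[fog→φ4] = [T, F]
r5 m[fog→φ5] = [F, F]
r5 m[cld→φ1] = [F, F]
r5 m[cld→φ3] = [F, F]
r5 m[cld→φ4] = [F, F]
r5 m[cld→φ5] = [F, F]
r6 m[φ0→wet] = [F, F]
r6 m[φ0→fog] = [F, F]
r6 m[φ1→fog] = [F, F]
r6 m[φ1→cld] = [F, F]
r6 m[φ2→wet] = [F, F]
r6 m[φ2→fog] = [F, F]
r6 m[φ3→fog] = [F, F]
r6 m[φ3→cld] = [F, F]
r6 m[φ4→fog] = [F, F]
r6 m[φ4→cld] = [F, F]
r6 m[φ5→fog] = [F, F]
r6 m[φ5→cld] = [F, F]
r6 m[wet→φ0] = [F, F]
r6 m[wet→φ2] = [F, F]
r6 m[fog→φ0] = [F, F]
r6 m[fog→φ1] = [F, F]
r6 m[fog→φ2] = [F, F]
r6 m[fog→φ3] = [F, F]
r6 m[fog→φ4] = [F, F]
r6 m[fog→φ5] = [F, F]
r6 m[cld→φ1] = [F, F]
r6 m[cld→φ3] = [F, F]
r6 m[cld→φ4] = [F, F]
r6 m[cld→φ5] = [F, F]
r7 m[φ0→wet] = [F, F]
r7 m[φ0→fog] = [F, F]
r7 m[φ1→fog] = [F, F]
r7 m[φ1→cld] = [F, F]
r7 m[φ2→wet] = [F, F]
r7 m[φ2→fog] = [F, F]
r7 m[φ3→fog] = [F, F]
r7 m[φ3→cld] = [F, F]
r7 m[φ4→fog] = [F, F]
r7 m[φ4→cld] = [F, F]
r7 m[φ5→fog] = [F, F]
r7 m[φ5→cld] = [F, F]
r7 m[wet→φ0] = [F, F]
r7 m[wet→φ2] = [F, F]
r7 m[fog→φ0] = [F, F]
r7 m[fog→φ1] = [F, F]
r7 m[fog→φ2] = [F, F]
r7 m[fog→φ3] = [F, F]
r7 m[fog→φ4] = [F, F]
r7 m[fog→φ5] = [F, F]
r7 m[cld→φ1] = [F, F]
r7 m[cld→φ3] = [F, F]
r7 m[cld→φ4] = [F, F]
r7 m[cld→φ5] = [F, F]
r8 m[φ0→wet] = [F, F]
r8 m[φ0→fog] = [F, F]
r8 m[φ1→fog] = [F, F]
r8 m[φ1→cld] = [F, F]
r8 m[φ2→wet] = [F, F]
r8 m[φ2→fog] = [F, F]
r8 m[φ3→fog] = [F, F]
r8 m[φ3→cld] = [F, F]
r8 m[φ4→fog] = [F, F]
r8 m[φ4→cld] = [F, F]
r8 m[φ5→fog] = [F, F]
r8 m[φ5→cld] = [F, F]
r8 m[wet→φ0] = [F, F]
r8 m[wet→φ2] = [F, F]
r8 m[fog→φ0] = [F, F]
r8 m[fog→φ1] = [F, F]
r8 m[fog→φ2] = [F, F]
r8 m[fog→φ3] = [F, F]
r8 m[fog→φ4] = [F, F]
r8 m[fog→φ5] = [F, F]
r8 m[cld→φ1] = [F, F]
r8 m[cld→φ3] = [F, F]
r8 m[cld→φ4] = [F, F]
r8 m[cld→φ5] = [F, F]
r9 m[φ0→wet] = [F, F]
r9 m[φ0→fog] = [F, F]
r9 m[φ1→fog] = [F, F]
r9 m[φ1→cld] = [F, F]
r9 m[φ2→wet] = [F, F]
r9 m[φ2→fog] = [F, F]
r9 m[φ3→fog] = [F, F]
r9 m[φ3→cld] = [F, F]
r9 m[φ4→fog] = [F, F]
r9 m[φ4→cld] = [F, F]
r9 m[φ5→fog] = [F, F]
r9 m[φ5→cld] = [F, F]
r9 m[wet→φ0] = [F, F]
r9 m[wet→φ2] = [F, F]
r9 m[fog→φ0] = [F, F]
r9 m[fog→φ1] = [F, F]
r9 m[fog→φ2] = [F, F]
r9 m[fog→φ3] = [F, F]
r9 m[fog→φ4] = [F, F]
r9 m[fog→φ5] = [F, F]
r9 m[cld→φ1] = [F, F]
r9 m[cld→φ3] = [F, F]
r9 m[cld→φ4] = [F, F]
r9 m[cld→φ5] = [F, F]
r10 m[φ0→wet] = [F, F]
r10 m[φ0→fog] = [F, F]
r10 m[φ1→fog] = [F, F]
r10 m[φ1→cld] = [F, F]
r10 m[φ2→wet] = [F, F]
r10 m[φ2→fog] = [F, F]
r10 m[φ3→fog] = [F, F]
r10 m[φ3→cld] = [F, F]
r10 m[φ4→fog] = [F, F]
r10 m[φ4→cld] = [F, F]
r10 m[φ5→fog] = [F, F]
r10 m[φ5→cld] = [F, F]
r10 m[wet→φ0] = [F, F]
r10 m[wet→φ2] = [F, F]
r10 m[fog→φ0] = [F, F]
r10 m[fog→φ1] = [F, F]
r10 m[fog→φ2] = [F, F]
r10 m[fog→φ3] = [F, F]
r10 m[fog→φ4] = [F, F]
r10 m[fog→φ5] = [F, F]
r10 m[cld→φ1] = [F, F]
r10 m[cld→φ3] = [F, F]
r10 m[cld→φ4] = [F, F]
r10 m[cld→φ5] = [F, F]
r11 m[φ0→wet] = [F, F]
r11 m[φ0→fog] = [F, F]
r11 m[φ1→fog] = [F, F]
r11 m[φ1→cld] = [F, F]
r11 m[φ2→wet] = [F, F]
r11 m[φ2→fog] = [F, F]
r11 m[φ3→fog] = [F, F]
r11 m[φ3→cld] = [F, F]
r11 m[φ4→fog] = [F, F]
r11 m[φ4→cld] = [F, F]
r11 m[φ5→fog] = [F, F]
r11 m[φ5→cld] = [F, F]
r11 m[wet→φ0] = [F, F]
r11 m[wet→φ2] = [F, F]
r11 m[fog→φ0] = [F, F]
r11 m[fog→φ1] = [F, F]
r11 m[fog→φ2] = [F, F]
r11 m[fog→φ3] = [F, F]
r11 m[fog→φ4] = [F, F]
r11 m[fog→φ5] = [F, F]
r11 m[cld→φ1] = [F, F]
r11 m[cld→φ3] = [F, F]
r11 m[cld→φ4] = [F, F]
r11 m[cld→φ5] = [F, F]
r12 m[φ0→wet] = [F, F]
r12 m[φ0→fog] = [F, F]
r12 m[φ1→fog] = [F, F]
r12 m[φ1→cld] = [F, F]
r12 m[φ2→wet] = [F, F]
r12 m[φ2→fog] = [F, F]
r12 m[φ3→fog] = [F, F]
r12 m[φ3→cld] = [F, F]
r12 m[φ4→fog] = [F, F]
r12 m[φ4→cld] = [F, F]
r12 m[φ5→fog] = [F, F]
r12 m[φ5→cld] = [F, F]
r12 m[wet→φ0] = [F, F]
r12 m[wet→φ2] = [F, F]
r12 m[fog→φ0] = [F, F]
r12 m[fog→φ1] = [F, F]
r12 m[fog→φ2] = [F, F]
r12 m[fog→φ3] = [F, F]
r12 m[fog→φ4] = [F, F]
r12 m[fog→φ5] = [F, F]
r12 m[cld→φ1] = [F, F]
r12 m[cld→φ3] = [F, F]
r12 m[cld→φ4] = [F, F]
r12 m[cld→φ5] = [F, F]
fixed point reached at round 7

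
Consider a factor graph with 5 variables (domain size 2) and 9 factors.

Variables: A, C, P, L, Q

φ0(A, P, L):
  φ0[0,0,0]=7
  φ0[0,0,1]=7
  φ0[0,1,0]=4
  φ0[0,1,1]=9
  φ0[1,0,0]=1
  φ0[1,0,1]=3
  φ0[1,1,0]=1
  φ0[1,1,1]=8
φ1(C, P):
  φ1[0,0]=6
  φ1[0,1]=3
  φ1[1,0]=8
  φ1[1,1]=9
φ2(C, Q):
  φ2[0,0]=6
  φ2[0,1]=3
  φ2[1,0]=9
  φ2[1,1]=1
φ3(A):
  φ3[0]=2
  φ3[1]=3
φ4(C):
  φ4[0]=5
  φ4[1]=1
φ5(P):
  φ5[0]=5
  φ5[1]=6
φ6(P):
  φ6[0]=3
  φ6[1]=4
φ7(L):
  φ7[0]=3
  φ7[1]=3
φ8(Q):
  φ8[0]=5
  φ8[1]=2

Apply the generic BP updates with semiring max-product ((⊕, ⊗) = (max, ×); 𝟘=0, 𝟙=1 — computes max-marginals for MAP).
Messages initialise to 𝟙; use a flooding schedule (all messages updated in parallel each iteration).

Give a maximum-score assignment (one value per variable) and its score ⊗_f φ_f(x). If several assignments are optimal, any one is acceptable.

assignment: (A=1, C=0, P=1, L=1, Q=0); score = 777600

init: all messages = 𝟙 over 2 values
r1 m[φ0→A] = [9, 8]
r1 m[φ0→P] = [7, 9]
r1 m[φ0→L] = [7, 9]
r1 m[φ1→C] = [6, 9]
r1 m[φ1→P] = [8, 9]
r1 m[φ2→C] = [6, 9]
r1 m[φ2→Q] = [9, 3]
r1 m[φ3→A] = [2, 3]
r1 m[φ4→C] = [5, 1]
r1 m[φ5→P] = [5, 6]
r1 m[φ6→P] = [3, 4]
r1 m[φ7→L] = [3, 3]
r1 m[φ8→Q] = [5, 2]
r1 m[A→φ0] = [1, 1]
r1 m[A→φ3] = [1, 1]
r1 m[C→φ1] = [1, 1]
r1 m[C→φ2] = [1, 1]
r1 m[C→φ4] = [1, 1]
r1 m[P→φ0] = [1, 1]
r1 m[P→φ1] = [1, 1]
r1 m[P→φ5] = [1, 1]
r1 m[P→φ6] = [1, 1]
r1 m[L→φ0] = [1, 1]
r1 m[L→φ7] = [1, 1]
r1 m[Q→φ2] = [1, 1]
r1 m[Q→φ8] = [1, 1]
r2 m[φ0→A] = [9, 8]
r2 m[φ0→P] = [7, 9]
r2 m[φ0→L] = [7, 9]
r2 m[φ1→C] = [6, 9]
r2 m[φ1→P] = [8, 9]
r2 m[φ2→C] = [6, 9]
r2 m[φ2→Q] = [9, 3]
r2 m[φ3→A] = [2, 3]
r2 m[φ4→C] = [5, 1]
r2 m[φ5→P] = [5, 6]
r2 m[φ6→P] = [3, 4]
r2 m[φ7→L] = [3, 3]
r2 m[φ8→Q] = [5, 2]
r2 m[A→φ0] = [2, 3]
r2 m[A→φ3] = [9, 8]
r2 m[C→φ1] = [30, 9]
r2 m[C→φ2] = [30, 9]
r2 m[C→φ4] = [36, 81]
r2 m[P→φ0] = [120, 216]
r2 m[P→φ1] = [105, 216]
r2 m[P→φ5] = [168, 324]
r2 m[P→φ6] = [280, 486]
r2 m[L→φ0] = [3, 3]
r2 m[L→φ7] = [7, 9]
r2 m[Q→φ2] = [5, 2]
r2 m[Q→φ8] = [9, 3]
r3 m[φ0→A] = [5832, 5184]
r3 m[φ0→P] = [42, 72]
r3 m[φ0→L] = [1728, 5184]
r3 m[φ1→C] = [648, 1944]
r3 m[φ1→P] = [180, 90]
r3 m[φ2→C] = [30, 45]
r3 m[φ2→Q] = [180, 90]
r3 m[φ3→A] = [2, 3]
r3 m[φ4→C] = [5, 1]
r3 m[φ5→P] = [5, 6]
r3 m[φ6→P] = [3, 4]
r3 m[φ7→L] = [3, 3]
r3 m[φ8→Q] = [5, 2]
r3 m[A→φ0] = [2, 3]
r3 m[A→φ3] = [9, 8]
r3 m[C→φ1] = [30, 9]
r3 m[C→φ2] = [30, 9]
r3 m[C→φ4] = [36, 81]
r3 m[P→φ0] = [120, 216]
r3 m[P→φ1] = [105, 216]
r3 m[P→φ5] = [168, 324]
r3 m[P→φ6] = [280, 486]
r3 m[L→φ0] = [3, 3]
r3 m[L→φ7] = [7, 9]
r3 m[Q→φ2] = [5, 2]
r3 m[Q→φ8] = [9, 3]
r4 m[φ0→A] = [5832, 5184]
r4 m[φ0→P] = [42, 72]
r4 m[φ0→L] = [1728, 5184]
r4 m[φ1→C] = [648, 1944]
r4 m[φ1→P] = [180, 90]
r4 m[φ2→C] = [30, 45]
r4 m[φ2→Q] = [180, 90]
r4 m[φ3→A] = [2, 3]
r4 m[φ4→C] = [5, 1]
r4 m[φ5→P] = [5, 6]
r4 m[φ6→P] = [3, 4]
r4 m[φ7→L] = [3, 3]
r4 m[φ8→Q] = [5, 2]
r4 m[A→φ0] = [2, 3]
r4 m[A→φ3] = [5832, 5184]
r4 m[C→φ1] = [150, 45]
r4 m[C→φ2] = [3240, 1944]
r4 m[C→φ4] = [19440, 87480]
r4 m[P→φ0] = [2700, 2160]
r4 m[P→φ1] = [630, 1728]
r4 m[P→φ5] = [22680, 25920]
r4 m[P→φ6] = [37800, 38880]
r4 m[L→φ0] = [3, 3]
r4 m[L→φ7] = [1728, 5184]
r4 m[Q→φ2] = [5, 2]
r4 m[Q→φ8] = [180, 90]
r5 m[φ0→A] = [58320, 51840]
r5 m[φ0→P] = [42, 72]
r5 m[φ0→L] = [37800, 51840]
r5 m[φ1→C] = [5184, 15552]
r5 m[φ1→P] = [900, 450]
r5 m[φ2→C] = [30, 45]
r5 m[φ2→Q] = [19440, 9720]
r5 m[φ3→A] = [2, 3]
r5 m[φ4→C] = [5, 1]
r5 m[φ5→P] = [5, 6]
r5 m[φ6→P] = [3, 4]
r5 m[φ7→L] = [3, 3]
r5 m[φ8→Q] = [5, 2]
r5 m[A→φ0] = [2, 3]
r5 m[A→φ3] = [5832, 5184]
r5 m[C→φ1] = [150, 45]
r5 m[C→φ2] = [3240, 1944]
r5 m[C→φ4] = [19440, 87480]
r5 m[P→φ0] = [2700, 2160]
r5 m[P→φ1] = [630, 1728]
r5 m[P→φ5] = [22680, 25920]
r5 m[P→φ6] = [37800, 38880]
r5 m[L→φ0] = [3, 3]
r5 m[L→φ7] = [1728, 5184]
r5 m[Q→φ2] = [5, 2]
r5 m[Q→φ8] = [180, 90]
r6 m[φ0→A] = [58320, 51840]
r6 m[φ0→P] = [42, 72]
r6 m[φ0→L] = [37800, 51840]
r6 m[φ1→C] = [5184, 15552]
r6 m[φ1→P] = [900, 450]
r6 m[φ2→C] = [30, 45]
r6 m[φ2→Q] = [19440, 9720]
r6 m[φ3→A] = [2, 3]
r6 m[φ4→C] = [5, 1]
r6 m[φ5→P] = [5, 6]
r6 m[φ6→P] = [3, 4]
r6 m[φ7→L] = [3, 3]
r6 m[φ8→Q] = [5, 2]
r6 m[A→φ0] = [2, 3]
r6 m[A→φ3] = [58320, 51840]
r6 m[C→φ1] = [150, 45]
r6 m[C→φ2] = [25920, 15552]
r6 m[C→φ4] = [155520, 699840]
r6 m[P→φ0] = [13500, 10800]
r6 m[P→φ1] = [630, 1728]
r6 m[P→φ5] = [113400, 129600]
r6 m[P→φ6] = [189000, 194400]
r6 m[L→φ0] = [3, 3]
r6 m[L→φ7] = [37800, 51840]
r6 m[Q→φ2] = [5, 2]
r6 m[Q→φ8] = [19440, 9720]
r7 m[φ0→A] = [291600, 259200]
r7 m[φ0→P] = [42, 72]
r7 m[φ0→L] = [189000, 259200]
r7 m[φ1→C] = [5184, 15552]
r7 m[φ1→P] = [900, 450]
r7 m[φ2→C] = [30, 45]
r7 m[φ2→Q] = [155520, 77760]
r7 m[φ3→A] = [2, 3]
r7 m[φ4→C] = [5, 1]
r7 m[φ5→P] = [5, 6]
r7 m[φ6→P] = [3, 4]
r7 m[φ7→L] = [3, 3]
r7 m[φ8→Q] = [5, 2]
r7 m[A→φ0] = [2, 3]
r7 m[A→φ3] = [58320, 51840]
r7 m[C→φ1] = [150, 45]
r7 m[C→φ2] = [25920, 15552]
r7 m[C→φ4] = [155520, 699840]
r7 m[P→φ0] = [13500, 10800]
r7 m[P→φ1] = [630, 1728]
r7 m[P→φ5] = [113400, 129600]
r7 m[P→φ6] = [189000, 194400]
r7 m[L→φ0] = [3, 3]
r7 m[L→φ7] = [37800, 51840]
r7 m[Q→φ2] = [5, 2]
r7 m[Q→φ8] = [19440, 9720]
r8 m[φ0→A] = [291600, 259200]
r8 m[φ0→P] = [42, 72]
r8 m[φ0→L] = [189000, 259200]
r8 m[φ1→C] = [5184, 15552]
r8 m[φ1→P] = [900, 450]
r8 m[φ2→C] = [30, 45]
r8 m[φ2→Q] = [155520, 77760]
r8 m[φ3→A] = [2, 3]
r8 m[φ4→C] = [5, 1]
r8 m[φ5→P] = [5, 6]
r8 m[φ6→P] = [3, 4]
r8 m[φ7→L] = [3, 3]
r8 m[φ8→Q] = [5, 2]
r8 m[A→φ0] = [2, 3]
r8 m[A→φ3] = [291600, 259200]
r8 m[C→φ1] = [150, 45]
r8 m[C→φ2] = [25920, 15552]
r8 m[C→φ4] = [155520, 699840]
r8 m[P→φ0] = [13500, 10800]
r8 m[P→φ1] = [630, 1728]
r8 m[P→φ5] = [113400, 129600]
r8 m[P→φ6] = [189000, 194400]
r8 m[L→φ0] = [3, 3]
r8 m[L→φ7] = [189000, 259200]
r8 m[Q→φ2] = [5, 2]
r8 m[Q→φ8] = [155520, 77760]
r9 m[φ0→A] = [291600, 259200]
r9 m[φ0→P] = [42, 72]
r9 m[φ0→L] = [189000, 259200]
r9 m[φ1→C] = [5184, 15552]
r9 m[φ1→P] = [900, 450]
r9 m[φ2→C] = [30, 45]
r9 m[φ2→Q] = [155520, 77760]
r9 m[φ3→A] = [2, 3]
r9 m[φ4→C] = [5, 1]
r9 m[φ5→P] = [5, 6]
r9 m[φ6→P] = [3, 4]
r9 m[φ7→L] = [3, 3]
r9 m[φ8→Q] = [5, 2]
r9 m[A→φ0] = [2, 3]
r9 m[A→φ3] = [291600, 259200]
r9 m[C→φ1] = [150, 45]
r9 m[C→φ2] = [25920, 15552]
r9 m[C→φ4] = [155520, 699840]
r9 m[P→φ0] = [13500, 10800]
r9 m[P→φ1] = [630, 1728]
r9 m[P→φ5] = [113400, 129600]
r9 m[P→φ6] = [189000, 194400]
r9 m[L→φ0] = [3, 3]
r9 m[L→φ7] = [189000, 259200]
r9 m[Q→φ2] = [5, 2]
r9 m[Q→φ8] = [155520, 77760]
fixed point reached at round 9
traceback from A: (A=1, C=0, P=1, L=1, Q=0), score=777600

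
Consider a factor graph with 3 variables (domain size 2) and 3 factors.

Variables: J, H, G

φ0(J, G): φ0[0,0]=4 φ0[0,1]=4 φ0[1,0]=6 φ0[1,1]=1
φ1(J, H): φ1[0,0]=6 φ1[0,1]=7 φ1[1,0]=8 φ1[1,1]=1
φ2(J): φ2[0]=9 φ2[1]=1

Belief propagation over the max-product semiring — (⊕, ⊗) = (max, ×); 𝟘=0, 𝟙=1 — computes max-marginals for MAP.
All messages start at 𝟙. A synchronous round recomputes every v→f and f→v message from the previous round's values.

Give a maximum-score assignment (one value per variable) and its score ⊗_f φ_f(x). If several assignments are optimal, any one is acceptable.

assignment: (J=0, H=1, G=0); score = 252

init: all messages = 𝟙 over 2 values
r1 m[φ0→J] = [4, 6]
r1 m[φ0→G] = [6, 4]
r1 m[φ1→J] = [7, 8]
r1 m[φ1→H] = [8, 7]
r1 m[φ2→J] = [9, 1]
r1 m[J→φ0] = [1, 1]
r1 m[J→φ1] = [1, 1]
r1 m[J→φ2] = [1, 1]
r1 m[H→φ1] = [1, 1]
r1 m[G→φ0] = [1, 1]
r2 m[φ0→J] = [4, 6]
r2 m[φ0→G] = [6, 4]
r2 m[φ1→J] = [7, 8]
r2 m[φ1→H] = [8, 7]
r2 m[φ2→J] = [9, 1]
r2 m[J→φ0] = [63, 8]
r2 m[J→φ1] = [36, 6]
r2 m[J→φ2] = [28, 48]
r2 m[H→φ1] = [1, 1]
r2 m[G→φ0] = [1, 1]
r3 m[φ0→J] = [4, 6]
r3 m[φ0→G] = [252, 252]
r3 m[φ1→J] = [7, 8]
r3 m[φ1→H] = [216, 252]
r3 m[φ2→J] = [9, 1]
r3 m[J→φ0] = [63, 8]
r3 m[J→φ1] = [36, 6]
r3 m[J→φ2] = [28, 48]
r3 m[H→φ1] = [1, 1]
r3 m[G→φ0] = [1, 1]
r4 m[φ0→J] = [4, 6]
r4 m[φ0→G] = [252, 252]
r4 m[φ1→J] = [7, 8]
r4 m[φ1→H] = [216, 252]
r4 m[φ2→J] = [9, 1]
r4 m[J→φ0] = [63, 8]
r4 m[J→φ1] = [36, 6]
r4 m[J→φ2] = [28, 48]
r4 m[H→φ1] = [1, 1]
r4 m[G→φ0] = [1, 1]
fixed point reached at round 4
traceback from J: (J=0, H=1, G=0), score=252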